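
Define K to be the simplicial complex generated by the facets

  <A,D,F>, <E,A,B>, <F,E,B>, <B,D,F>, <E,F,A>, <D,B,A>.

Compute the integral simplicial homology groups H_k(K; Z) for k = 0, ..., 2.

Order the vertices as A < B < D < E < F. Listing each simplex with vertices in this order, K has dimension 2 with simplices:

  0-simplices (5): A, B, D, E, F
  1-simplices (9): AB, AD, AE, AF, BD, BE, BF, DF, EF
  2-simplices (6): ABD, ABE, ADF, AEF, BDF, BEF

so the chain groups are C_0 ≅ Z^5, C_1 ≅ Z^9, C_2 ≅ Z^6.

Boundary ∂_1: C_1 → C_0 maps an edge to its endpoints' difference, ∂[p,q] = q − p.
The resulting 5×9 matrix has rank 4, and its Smith normal form has invariant factors (1,1,1,1).

∂_2: C_2 → C_1 sends each 2-simplex [p,q,r] to [q,r] − [p,r] + [p,q]. For instance
  ∂BEF = EF − BF + BE,
  ∂ADF = DF − AF + AD.
The resulting 9×6 matrix has rank 5, and its Smith normal form has invariant factors (1,1,1,1,1).

Computing H_k = (kernel of ∂_k) / (image of ∂_{k+1}):

  H_0: rank C_0 − rank ∂_1 = 5 − 4 = 1, and the invariant factors of ∂_1 are all 1, so H_0 ≅ Z.
  H_1: rank ker ∂_1 − rank ∂_2 = (9 − 4) − 5 = 0, and the invariant factors of ∂_2 are all 1, so H_1 ≅ 0.
  H_2: rank ker ∂_2 − rank ∂_3 = (6 − 5) − 0 = 1, and there is no ∂_3, so H_2 ≅ Z.

H_0 = Z,  H_1 = 0,  H_2 = Z.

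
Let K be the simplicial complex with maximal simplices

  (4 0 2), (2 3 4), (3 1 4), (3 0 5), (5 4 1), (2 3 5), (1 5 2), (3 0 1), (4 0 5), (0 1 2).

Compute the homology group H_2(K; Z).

K has 6 vertices, 15 edges, 10 triangles.
rank ∂_2 = 10, rank ∂_3 = 0 ⇒ b_2 = 10 − 10 − 0 = 0. So H_2 ≅ 0.

H_2 = 0.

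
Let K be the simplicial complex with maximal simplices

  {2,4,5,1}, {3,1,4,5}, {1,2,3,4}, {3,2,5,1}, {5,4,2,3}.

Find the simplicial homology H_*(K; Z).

H_0 ≅ Z,  H_1 = 0,  H_2 = 0,  H_3 ≅ Z.

Take the total order 1 < 2 < 3 < 4 < 5 on the vertex set. Then K (dimension 3) consists of the simplices:

  0-simplices (5): [1], [2], [3], [4], [5]
  1-simplices (10): [1,2], [1,3], [1,4], [1,5], [2,3], [2,4], [2,5], [3,4], [3,5], [4,5]
  2-simplices (10): [1,2,3], [1,2,4], [1,2,5], [1,3,4], [1,3,5], [1,4,5], [2,3,4], [2,3,5], [2,4,5], [3,4,5]
  3-simplices (5): [1,2,3,4], [1,2,3,5], [1,2,4,5], [1,3,4,5], [2,3,4,5]

Hence C_0 ≅ Z^5, C_1 ≅ Z^10, C_2 ≅ Z^10, C_3 ≅ Z^5.

The boundary map ∂_1: C_1 → C_0 sends each edge [p,q] (with p < q) to q − p.
The resulting 5×10 matrix has rank 4, and its Smith normal form has invariant factors (1,1,1,1).

∂_2: C_2 → C_1 maps a triangle to the signed sum of its edges. For instance
  ∂[1,3,5] = [3,5] − [1,5] + [1,3],
  ∂[1,2,3] = [2,3] − [1,3] + [1,2].
The resulting 10×10 matrix has rank 6, and its Smith normal form has invariant factors (1,1,1,1,1,1).

The boundary map ∂_3: C_3 → C_2 sends each 3-simplex σ to the alternating sum Σ_i (−1)^i (σ with its i-th vertex removed). For instance
  ∂[1,2,3,4] = [2,3,4] − [1,3,4] + [1,2,4] − [1,2,3],
  ∂[1,2,3,5] = [2,3,5] − [1,3,5] + [1,2,5] − [1,2,3].
The resulting 10×5 matrix has rank 4, and its Smith normal form has invariant factors (1,1,1,1).

Now H_k = ker ∂_k / im ∂_{k+1}, so:

  H_0: rank C_0 − rank ∂_1 = 5 − 4 = 1, and the invariant factors of ∂_1 are all 1, so H_0 = Z.
  H_1: rank ker ∂_1 − rank ∂_2 = (10 − 4) − 6 = 0, and the invariant factors of ∂_2 are all 1, so H_1 = 0.
  H_2: rank ker ∂_2 − rank ∂_3 = (10 − 6) − 4 = 0, and the invariant factors of ∂_3 are all 1, so H_2 = 0.
  H_3: rank ker ∂_3 − rank ∂_4 = (5 − 4) − 0 = 1, and there is no ∂_4, so H_3 = Z.

As a check, the Euler characteristic is 5 − 10 + 10 − 5 = 0, which agrees with 1 − 0 + 0 − 1 = 0.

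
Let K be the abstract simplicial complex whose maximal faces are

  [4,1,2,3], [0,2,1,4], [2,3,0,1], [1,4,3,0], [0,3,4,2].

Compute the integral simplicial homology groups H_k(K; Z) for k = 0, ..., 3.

H_0 ≅ Z,  H_1 = 0,  H_2 = 0,  H_3 ≅ Z.

Take the total order 0 < 1 < 2 < 3 < 4 on the vertex set. Then K (dimension 3) consists of the simplices:

  0-simplices (5): [0], [1], [2], [3], [4]
  1-simplices (10): [0,1], [0,2], [0,3], [0,4], [1,2], [1,3], [1,4], [2,3], [2,4], [3,4]
  2-simplices (10): [0,1,2], [0,1,3], [0,1,4], [0,2,3], [0,2,4], [0,3,4], [1,2,3], [1,2,4], [1,3,4], [2,3,4]
  3-simplices (5): [0,1,2,3], [0,1,2,4], [0,1,3,4], [0,2,3,4], [1,2,3,4]

giving chain groups C_0 ≅ Z^5, C_1 ≅ Z^10, C_2 ≅ Z^10, C_3 ≅ Z^5.

∂_1: C_1 → C_0 maps an edge to its endpoints' difference, ∂[p,q] = q − p.
This gives a 5×10 integer matrix of rank 4; reducing to Smith normal form yields diagonal entries (1,1,1,1).

The boundary map ∂_2: C_2 → C_1 maps a triangle to the signed sum of its edges. For instance
  ∂[0,2,3] = [2,3] − [0,3] + [0,2],
  ∂[2,3,4] = [3,4] − [2,4] + [2,3].
The 10×10 boundary matrix has rank 6 and Smith normal form diag(1,1,1,1,1,1).

∂_3: C_3 → C_2 sends each 3-simplex σ to the alternating sum Σ_i (−1)^i (σ with its i-th vertex removed). For instance
  ∂[0,1,3,4] = [1,3,4] − [0,3,4] + [0,1,4] − [0,1,3],
  ∂[0,2,3,4] = [2,3,4] − [0,3,4] + [0,2,4] − [0,2,3].
The 10×5 boundary matrix has rank 4 and Smith normal form diag(1,1,1,1).

Computing H_k = (kernel of ∂_k) / (image of ∂_{k+1}):

  H_0: rank C_0 − rank ∂_1 = 5 − 4 = 1, and the invariant factors of ∂_1 are all 1, so H_0 ≅ Z.
  H_1: rank ker ∂_1 − rank ∂_2 = (10 − 4) − 6 = 0, and the invariant factors of ∂_2 are all 1, so H_1 ≅ 0.
  H_2: rank ker ∂_2 − rank ∂_3 = (10 − 6) − 4 = 0, and the invariant factors of ∂_3 are all 1, so H_2 ≅ 0.
  H_3: rank ker ∂_3 − rank ∂_4 = (5 − 4) − 0 = 1, and there is no ∂_4, so H_3 ≅ Z.

(K is a triangulation of the 3-sphere S^3.)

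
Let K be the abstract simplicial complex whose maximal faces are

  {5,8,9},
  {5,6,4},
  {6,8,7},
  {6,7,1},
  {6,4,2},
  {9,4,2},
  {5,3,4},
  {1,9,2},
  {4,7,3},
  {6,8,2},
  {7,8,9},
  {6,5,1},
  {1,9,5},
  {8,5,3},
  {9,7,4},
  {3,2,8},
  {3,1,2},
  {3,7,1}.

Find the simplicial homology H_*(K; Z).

Fix the vertex order 1 < 2 < 3 < 4 < 5 < 6 < 7 < 8 < 9 and write every simplex with vertices in increasing order. Then dim K = 2 and the simplices of K are:

  0-simplices (9): [1], [2], [3], [4], [5], [6], [7], [8], [9]
  1-simplices (27): (27 of them)
  2-simplices (18): [1,2,3], [1,2,9], [1,3,7], [1,5,6], [1,5,9], [1,6,7], [2,3,8], [2,4,6], [2,4,9], [2,6,8], [3,4,5], [3,4,7], [3,5,8], [4,5,6], [4,7,9], [5,8,9], [6,7,8], [7,8,9]

giving chain groups C_0 ≅ Z^9, C_1 ≅ Z^27, C_2 ≅ Z^18.

Boundary ∂_1: C_1 → C_0 sends each edge [p,q] (with p < q) to q − p. For instance
  ∂[5,9] = [9] − [5].
As a 9×27 matrix over Z this has rank 8, with invariant factors (1,1,1,1,1,1,1,1).

∂_2: C_2 → C_1 maps a triangle to the signed sum of its edges. For instance
  ∂[1,2,9] = [2,9] − [1,9] + [1,2],
  ∂[1,6,7] = [6,7] − [1,7] + [1,6].
The resulting 27×18 matrix has rank 17, and its Smith normal form has invariant factors (1,1,1,1,1,1,1,1,1,1,1,1,1,1,1,1,1).

Now H_k = ker ∂_k / im ∂_{k+1}, so:

  H_0: rank C_0 − rank ∂_1 = 9 − 8 = 1, and the invariant factors of ∂_1 are all 1, so H_0 ≅ Z.
  H_1: rank ker ∂_1 − rank ∂_2 = (27 − 8) − 17 = 2, and the invariant factors of ∂_2 are all 1, so H_1 ≅ Z^2.
  H_2: rank ker ∂_2 − rank ∂_3 = (18 − 17) − 0 = 1, and there is no ∂_3, so H_2 ≅ Z.

H_0 ≅ Z,  H_1 ≅ Z^2,  H_2 ≅ Z.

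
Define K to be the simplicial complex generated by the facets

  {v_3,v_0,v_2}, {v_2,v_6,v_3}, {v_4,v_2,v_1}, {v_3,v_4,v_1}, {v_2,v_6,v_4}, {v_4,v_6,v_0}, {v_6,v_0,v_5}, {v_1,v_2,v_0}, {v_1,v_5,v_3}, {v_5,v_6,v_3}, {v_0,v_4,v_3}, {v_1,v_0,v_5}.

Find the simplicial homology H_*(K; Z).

We work with the vertex ordering v_0 < v_1 < v_2 < v_3 < v_4 < v_5 < v_6. The simplices of K, each written with vertices in increasing order, are:

  0-simplices (7): [v_0], [v_1], [v_2], [v_3], [v_4], [v_5], [v_6]
  1-simplices (18): (18 of them)
  2-simplices (12): (12 of them)

Hence C_0 ≅ Z^7, C_1 ≅ Z^18, C_2 ≅ Z^12.

Boundary ∂_1: C_1 → C_0 maps an edge to its endpoints' difference, ∂[p,q] = q − p.
As a 7×18 matrix over Z this has rank 6, with invariant factors (1,1,1,1,1,1).

Boundary ∂_2: C_2 → C_1 maps a triangle to the signed sum of its edges. For instance
  ∂[v_0,v_3,v_4] = [v_3,v_4] − [v_0,v_4] + [v_0,v_3],
  ∂[v_1,v_3,v_4] = [v_3,v_4] − [v_1,v_4] + [v_1,v_3].
The resulting 18×12 matrix has rank 12, and its Smith normal form has invariant factors (1,1,1,1,1,1,1,1,1,1,1,2).

Now H_k = ker ∂_k / im ∂_{k+1}, so:

  H_0: rank C_0 − rank ∂_1 = 7 − 6 = 1, and the invariant factors of ∂_1 are all 1, so H_0 = Z.
  H_1: rank ker ∂_1 − rank ∂_2 = (18 − 6) − 12 = 0, and ∂_2 has invariant factor 2 > 1, so H_1 = Z/2.
  H_2: rank ker ∂_2 − rank ∂_3 = (12 − 12) − 0 = 0, and there is no ∂_3, so H_2 = 0.

H_0 = Z,  H_1 = Z/2,  H_2 = 0.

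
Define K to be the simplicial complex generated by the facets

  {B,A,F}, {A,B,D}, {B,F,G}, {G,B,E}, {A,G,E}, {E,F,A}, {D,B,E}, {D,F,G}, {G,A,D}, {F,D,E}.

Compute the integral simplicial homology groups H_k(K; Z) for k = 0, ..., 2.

H_0 = Z,  H_1 = Z/2,  H_2 = 0.

Take the total order A < B < D < E < F < G on the vertex set. Then K (dimension 2) consists of the simplices:

  0-simplices (6): A, B, D, E, F, G
  1-simplices (15): AB, AD, AE, AF, AG, BD, BE, BF, BG, DE, DF, DG, EF, EG, FG
  2-simplices (10): ABD, ABF, ADG, AEF, AEG, BDE, BEG, BFG, DEF, DFG

so the chain groups are C_0 ≅ Z^6, C_1 ≅ Z^15, C_2 ≅ Z^10.

∂_1: C_1 → C_0 is given by ∂[p,q] = [q] − [p]. For instance
  ∂EG = G − E.
The resulting 6×15 matrix has rank 5, and its Smith normal form has invariant factors (1,1,1,1,1).

The boundary map ∂_2: C_2 → C_1 maps a triangle to the signed sum of its edges. For instance
  ∂BEG = EG − BG + BE,
  ∂BFG = FG − BG + BF.
As a 15×10 matrix over Z this has rank 10, with invariant factors (1,1,1,1,1,1,1,1,1,2).

Reading off H_k = ker ∂_k / im ∂_{k+1}:

  H_0: rank C_0 − rank ∂_1 = 6 − 5 = 1, and the invariant factors of ∂_1 are all 1, so H_0 ≅ Z.
  H_1: rank ker ∂_1 − rank ∂_2 = (15 − 5) − 10 = 0, and ∂_2 has invariant factor 2 > 1, so H_1 ≅ Z/2.
  H_2: rank ker ∂_2 − rank ∂_3 = (10 − 10) − 0 = 0, and there is no ∂_3, so H_2 ≅ 0.

As a check, the Euler characteristic is 6 − 15 + 10 = 1, which agrees with 1 − 0 + 0 = 1.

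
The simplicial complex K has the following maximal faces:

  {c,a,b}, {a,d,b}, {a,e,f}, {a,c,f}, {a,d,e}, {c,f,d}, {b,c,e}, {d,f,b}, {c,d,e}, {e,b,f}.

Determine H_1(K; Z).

H_1 = Z/2.

Take the total order a < b < c < d < e < f on the vertex set. Then K (dimension 2) consists of the simplices:

  0-simplices (6): a, b, c, d, e, f
  1-simplices (15): ab, ac, ad, ae, af, bc, bd, be, bf, cd, ce, cf, de, df, ef
  2-simplices (10): abc, abd, acf, ade, aef, bce, bdf, bef, cde, cdf

Hence C_0 ≅ Z^6, C_1 ≅ Z^15, C_2 ≅ Z^10.

Boundary ∂_1: C_1 → C_0 sends each edge [p,q] (with p < q) to q − p. For instance
  ∂ac = c − a.
As a 6×15 matrix over Z this has rank 5, with invariant factors (1,1,1,1,1).

Boundary ∂_2: C_2 → C_1 sends each 2-simplex [p,q,r] to [q,r] − [p,r] + [p,q]. For instance
  ∂bef = ef − bf + be,
  ∂cdf = df − cf + cd.
The 15×10 boundary matrix has rank 10 and Smith normal form diag(1,1,1,1,1,1,1,1,1,2).

Now H_k = ker ∂_k / im ∂_{k+1}, so:

  H_1: rank ker ∂_1 − rank ∂_2 = (15 − 5) − 10 = 0, and ∂_2 has invariant factor 2 > 1, so H_1 = Z/2.

(K is a triangulation of the real projective plane RP^2.)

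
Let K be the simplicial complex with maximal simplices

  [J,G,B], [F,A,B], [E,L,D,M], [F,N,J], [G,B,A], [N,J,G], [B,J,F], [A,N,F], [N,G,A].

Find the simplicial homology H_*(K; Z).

H_0 ≅ Z^2,  H_1 = 0,  H_2 ≅ Z,  H_3 = 0.

Order the vertices as A < B < D < E < F < G < J < L < M < N. Listing each simplex with vertices in this order, K has dimension 3 with simplices:

  0-simplices (10): A, B, D, E, F, G, J, L, M, N
  1-simplices (18): AB, AF, AG, AN, BF, BG, BJ, DE, DL, DM, EL, EM, FJ, FN, GJ, GN, JN, LM
  2-simplices (12): ABF, ABG, AFN, AGN, BFJ, BGJ, DEL, DEM, DLM, ELM, FJN, GJN
  3-simplices (1): DELM

giving chain groups C_0 ≅ Z^10, C_1 ≅ Z^18, C_2 ≅ Z^12, C_3 ≅ Z^1.

Boundary ∂_1: C_1 → C_0 is given by ∂[p,q] = [q] − [p]. For instance
  ∂FN = N − F.
This gives a 10×18 integer matrix of rank 8; reducing to Smith normal form yields diagonal entries (1,1,1,1,1,1,1,1).

Boundary ∂_2: C_2 → C_1 acts by ∂[p,q,r] = [q,r] − [p,r] + [p,q]. For instance
  ∂AGN = GN − AN + AG,
  ∂FJN = JN − FN + FJ.
As a 18×12 matrix over Z this has rank 10, with invariant factors (1,1,1,1,1,1,1,1,1,1).

Boundary ∂_3: C_3 → C_2 sends each 3-simplex σ to the alternating sum Σ_i (−1)^i (σ with its i-th vertex removed). For instance
  ∂DELM = ELM − DLM + DEM − DEL.
The 12×1 boundary matrix has rank 1 and Smith normal form diag(1).

Now H_k = ker ∂_k / im ∂_{k+1}, so:

  H_0: rank C_0 − rank ∂_1 = 10 − 8 = 2, and the invariant factors of ∂_1 are all 1, so H_0 ≅ Z^2.
  H_1: rank ker ∂_1 − rank ∂_2 = (18 − 8) − 10 = 0, and the invariant factors of ∂_2 are all 1, so H_1 ≅ 0.
  H_2: rank ker ∂_2 − rank ∂_3 = (12 − 10) − 1 = 1, and the invariant factors of ∂_3 are all 1, so H_2 ≅ Z.
  H_3: rank ker ∂_3 − rank ∂_4 = (1 − 1) − 0 = 0, and there is no ∂_4, so H_3 ≅ 0.

As a check, the Euler characteristic is 10 − 18 + 12 − 1 = 3, which agrees with 2 − 0 + 1 − 0 = 3.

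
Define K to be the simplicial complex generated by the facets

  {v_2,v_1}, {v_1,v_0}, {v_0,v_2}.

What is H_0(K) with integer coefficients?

H_0 = Z.

Fix the vertex order v_0 < v_1 < v_2 and write every simplex with vertices in increasing order. Then dim K = 1 and the simplices of K are:

  0-simplices (3): [v_0], [v_1], [v_2]
  1-simplices (3): [v_0,v_1], [v_0,v_2], [v_1,v_2]

so the chain groups are C_0 ≅ Z^3, C_1 ≅ Z^3.

The boundary map ∂_1: C_1 → C_0 is given by ∂[p,q] = [q] − [p]. For instance
  ∂[v_0,v_1] = [v_1] − [v_0].
The resulting 3×3 matrix has rank 2, and its Smith normal form has invariant factors (1,1).

Computing H_k = (kernel of ∂_k) / (image of ∂_{k+1}):

  H_0: rank C_0 − rank ∂_1 = 3 − 2 = 1, and the invariant factors of ∂_1 are all 1, so H_0 = Z.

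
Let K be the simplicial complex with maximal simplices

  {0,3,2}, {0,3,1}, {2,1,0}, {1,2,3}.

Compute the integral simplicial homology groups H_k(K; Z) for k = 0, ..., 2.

Fix the vertex order 0 < 1 < 2 < 3 and write every simplex with vertices in increasing order. Then dim K = 2 and the simplices of K are:

  0-simplices (4): [0], [1], [2], [3]
  1-simplices (6): [0,1], [0,2], [0,3], [1,2], [1,3], [2,3]
  2-simplices (4): [0,1,2], [0,1,3], [0,2,3], [1,2,3]

Hence C_0 ≅ Z^4, C_1 ≅ Z^6, C_2 ≅ Z^4.

The boundary map ∂_1: C_1 → C_0 is given by ∂[p,q] = [q] − [p].
This gives a 4×6 integer matrix of rank 3; reducing to Smith normal form yields diagonal entries (1,1,1).

∂_2: C_2 → C_1 sends each 2-simplex [p,q,r] to [q,r] − [p,r] + [p,q]. For instance
  ∂[1,2,3] = [2,3] − [1,3] + [1,2],
  ∂[0,1,2] = [1,2] − [0,2] + [0,1].
The 6×4 boundary matrix has rank 3 and Smith normal form diag(1,1,1).

From H_k ≅ ker(∂_k) / im(∂_{k+1}) we obtain:

  H_0: rank C_0 − rank ∂_1 = 4 − 3 = 1, and the invariant factors of ∂_1 are all 1, so H_0 ≅ Z.
  H_1: rank ker ∂_1 − rank ∂_2 = (6 − 3) − 3 = 0, and the invariant factors of ∂_2 are all 1, so H_1 ≅ 0.
  H_2: rank ker ∂_2 − rank ∂_3 = (4 − 3) − 0 = 1, and there is no ∂_3, so H_2 ≅ Z.

H_0 ≅ Z,  H_1 = 0,  H_2 ≅ Z.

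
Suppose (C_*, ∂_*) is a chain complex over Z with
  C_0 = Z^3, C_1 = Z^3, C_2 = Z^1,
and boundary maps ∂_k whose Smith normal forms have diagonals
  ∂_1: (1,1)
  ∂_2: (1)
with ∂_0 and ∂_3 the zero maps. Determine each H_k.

H_0 ≅ Z,  H_1 = 0,  H_2 = 0.

H_0: b_0 = 3 − 0 − 2 = 1; torsion from ∂_1 factors > 1: none. So H_0 ≅ Z.
H_1: b_1 = 3 − 2 − 1 = 0; torsion from ∂_2 factors > 1: none. So H_1 ≅ 0.
H_2: b_2 = 1 − 1 − 0 = 0; torsion from ∂_3 factors > 1: none. So H_2 ≅ 0.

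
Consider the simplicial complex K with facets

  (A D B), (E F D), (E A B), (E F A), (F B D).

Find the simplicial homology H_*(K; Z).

We work with the vertex ordering A < B < D < E < F. The simplices of K, each written with vertices in increasing order, are:

  0-simplices (5): A, B, D, E, F
  1-simplices (10): AB, AD, AE, AF, BD, BE, BF, DE, DF, EF
  2-simplices (5): ABD, ABE, AEF, BDF, DEF

Hence C_0 ≅ Z^5, C_1 ≅ Z^10, C_2 ≅ Z^5.

Boundary ∂_1: C_1 → C_0 maps an edge to its endpoints' difference, ∂[p,q] = q − p.
The 5×10 boundary matrix has rank 4 and Smith normal form diag(1,1,1,1).

∂_2: C_2 → C_1 sends each 2-simplex [p,q,r] to [q,r] − [p,r] + [p,q]. For instance
  ∂ABD = BD − AD + AB,
  ∂ABE = BE − AE + AB.
The 10×5 boundary matrix has rank 5 and Smith normal form diag(1,1,1,1,1).

Now H_k = ker ∂_k / im ∂_{k+1}, so:

  H_0: rank C_0 − rank ∂_1 = 5 − 4 = 1, and the invariant factors of ∂_1 are all 1, so H_0 ≅ Z.
  H_1: rank ker ∂_1 − rank ∂_2 = (10 − 4) − 5 = 1, and the invariant factors of ∂_2 are all 1, so H_1 ≅ Z.
  H_2: rank ker ∂_2 − rank ∂_3 = (5 − 5) − 0 = 0, and there is no ∂_3, so H_2 ≅ 0.

H_0 = Z,  H_1 = Z,  H_2 = 0.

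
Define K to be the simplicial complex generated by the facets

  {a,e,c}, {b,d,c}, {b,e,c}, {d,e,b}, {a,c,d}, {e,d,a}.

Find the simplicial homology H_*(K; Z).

H_0 ≅ Z,  H_1 = 0,  H_2 ≅ Z.

K has 5 vertices, 9 edges, 6 triangles.
rank ∂_0 = 0, rank ∂_1 = 4 ⇒ b_0 = 5 − 0 − 4 = 1; all invariant factors of ∂_1 are 1 so no torsion. So H_0 = Z.
rank ∂_1 = 4, rank ∂_2 = 5 ⇒ b_1 = 9 − 4 − 5 = 0; all invariant factors of ∂_2 are 1 so no torsion. So H_1 = 0.
rank ∂_2 = 5, rank ∂_3 = 0 ⇒ b_2 = 6 − 5 − 0 = 1. So H_2 = Z.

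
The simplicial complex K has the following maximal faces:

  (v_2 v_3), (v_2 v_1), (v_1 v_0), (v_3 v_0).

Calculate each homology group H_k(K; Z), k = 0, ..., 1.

Order the vertices as v_0 < v_1 < v_2 < v_3. Listing each simplex with vertices in this order, K has dimension 1 with simplices:

  0-simplices (4): [v_0], [v_1], [v_2], [v_3]
  1-simplices (4): [v_0,v_1], [v_0,v_3], [v_1,v_2], [v_2,v_3]

giving chain groups C_0 ≅ Z^4, C_1 ≅ Z^4.

Boundary ∂_1: C_1 → C_0 is given by ∂[p,q] = [q] − [p]. For instance
  ∂[v_2,v_3] = [v_3] − [v_2].
The resulting 4×4 matrix has rank 3, and its Smith normal form has invariant factors (1,1,1).

From H_k ≅ ker(∂_k) / im(∂_{k+1}) we obtain:

  H_0: rank C_0 − rank ∂_1 = 4 − 3 = 1, and the invariant factors of ∂_1 are all 1, so H_0 = Z.
  H_1: rank ker ∂_1 − rank ∂_2 = (4 − 3) − 0 = 1, and there is no ∂_2, so H_1 = Z.

H_0 ≅ Z,  H_1 ≅ Z.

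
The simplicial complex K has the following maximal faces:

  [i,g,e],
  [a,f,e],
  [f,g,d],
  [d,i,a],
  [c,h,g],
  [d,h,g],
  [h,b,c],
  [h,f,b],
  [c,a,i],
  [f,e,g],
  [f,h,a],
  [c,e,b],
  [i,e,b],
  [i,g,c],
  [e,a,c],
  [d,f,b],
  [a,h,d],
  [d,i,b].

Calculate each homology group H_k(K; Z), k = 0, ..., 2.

H_0 ≅ Z,  H_1 ≅ Z × Z/2,  H_2 = 0.

Take the total order a < b < c < d < e < f < g < h < i on the vertex set. Then K (dimension 2) consists of the simplices:

  0-simplices (9): a, b, c, d, e, f, g, h, i
  1-simplices (27): ac, ad, ae, af, ah, ai, bc, bd, be, bf, bh, bi, ce, cg, ch, ci, df, dg, dh, di, ef, eg, ei, fg, fh, gh, gi
  2-simplices (18): ace, aci, adh, adi, aef, afh, bce, bch, bdf, bdi, bei, bfh, cgh, cgi, dfg, dgh, efg, egi

Hence C_0 ≅ Z^9, C_1 ≅ Z^27, C_2 ≅ Z^18.

∂_1: C_1 → C_0 is given by ∂[p,q] = [q] − [p]. For instance
  ∂ef = f − e.
As a 9×27 matrix over Z this has rank 8, with invariant factors (1,1,1,1,1,1,1,1).

∂_2: C_2 → C_1 sends each 2-simplex [p,q,r] to [q,r] − [p,r] + [p,q]. For instance
  ∂dgh = gh − dh + dg,
  ∂bce = ce − be + bc.
The resulting 27×18 matrix has rank 18, and its Smith normal form has invariant factors (1,1,1,1,1,1,1,1,1,1,1,1,1,1,1,1,1,2).

Now H_k = ker ∂_k / im ∂_{k+1}, so:

  H_0: rank C_0 − rank ∂_1 = 9 − 8 = 1, and the invariant factors of ∂_1 are all 1, so H_0 ≅ Z.
  H_1: rank ker ∂_1 − rank ∂_2 = (27 − 8) − 18 = 1, and ∂_2 has invariant factor 2 > 1, so H_1 ≅ Z × Z/2.
  H_2: rank ker ∂_2 − rank ∂_3 = (18 − 18) − 0 = 0, and there is no ∂_3, so H_2 ≅ 0.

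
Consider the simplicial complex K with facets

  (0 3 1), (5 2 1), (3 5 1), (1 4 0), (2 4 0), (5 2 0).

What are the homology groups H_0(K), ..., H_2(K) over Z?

H_0 = Z,  H_1 = Z,  H_2 = 0.

Fix the vertex order 0 < 1 < 2 < 3 < 4 < 5 and write every simplex with vertices in increasing order. Then dim K = 2 and the simplices of K are:

  0-simplices (6): [0], [1], [2], [3], [4], [5]
  1-simplices (12): [0,1], [0,2], [0,3], [0,4], [0,5], [1,2], [1,3], [1,4], [1,5], [2,4], [2,5], [3,5]
  2-simplices (6): [0,1,3], [0,1,4], [0,2,4], [0,2,5], [1,2,5], [1,3,5]

so the chain groups are C_0 ≅ Z^6, C_1 ≅ Z^12, C_2 ≅ Z^6.

The boundary map ∂_1: C_1 → C_0 is given by ∂[p,q] = [q] − [p]. For instance
  ∂[2,5] = [5] − [2].
This gives a 6×12 integer matrix of rank 5; reducing to Smith normal form yields diagonal entries (1,1,1,1,1).

Boundary ∂_2: C_2 → C_1 maps a triangle to the signed sum of its edges. For instance
  ∂[1,2,5] = [2,5] − [1,5] + [1,2],
  ∂[0,1,4] = [1,4] − [0,4] + [0,1].
The 12×6 boundary matrix has rank 6 and Smith normal form diag(1,1,1,1,1,1).

Computing H_k = (kernel of ∂_k) / (image of ∂_{k+1}):

  H_0: rank C_0 − rank ∂_1 = 6 − 5 = 1, and the invariant factors of ∂_1 are all 1, so H_0 ≅ Z.
  H_1: rank ker ∂_1 − rank ∂_2 = (12 − 5) − 6 = 1, and the invariant factors of ∂_2 are all 1, so H_1 ≅ Z.
  H_2: rank ker ∂_2 − rank ∂_3 = (6 − 6) − 0 = 0, and there is no ∂_3, so H_2 ≅ 0.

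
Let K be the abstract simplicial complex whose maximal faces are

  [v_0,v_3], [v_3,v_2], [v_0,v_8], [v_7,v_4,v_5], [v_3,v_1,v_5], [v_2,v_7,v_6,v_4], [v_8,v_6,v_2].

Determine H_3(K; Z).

We work with the vertex ordering v_0 < v_1 < v_2 < v_3 < v_4 < v_5 < v_6 < v_7 < v_8. The simplices of K, each written with vertices in increasing order, are:

  0-simplices (9): [v_0], [v_1], [v_2], [v_3], [v_4], [v_5], [v_6], [v_7], [v_8]
  1-simplices (16): (16 of them)
  2-simplices (7): [v_1,v_3,v_5], [v_2,v_4,v_6], [v_2,v_4,v_7], [v_2,v_6,v_7], [v_2,v_6,v_8], [v_4,v_5,v_7], [v_4,v_6,v_7]
  3-simplices (1): [v_2,v_4,v_6,v_7]

giving chain groups C_0 ≅ Z^9, C_1 ≅ Z^16, C_2 ≅ Z^7, C_3 ≅ Z^1.

Boundary ∂_1: C_1 → C_0 sends each edge [p,q] (with p < q) to q − p.
As a 9×16 matrix over Z this has rank 8, with invariant factors (1,1,1,1,1,1,1,1).

Boundary ∂_2: C_2 → C_1 acts by ∂[p,q,r] = [q,r] − [p,r] + [p,q]. For instance
  ∂[v_2,v_6,v_7] = [v_6,v_7] − [v_2,v_7] + [v_2,v_6],
  ∂[v_4,v_6,v_7] = [v_6,v_7] − [v_4,v_7] + [v_4,v_6].
The resulting 16×7 matrix has rank 6, and its Smith normal form has invariant factors (1,1,1,1,1,1).

The boundary map ∂_3: C_3 → C_2 sends each 3-simplex σ to the alternating sum Σ_i (−1)^i (σ with its i-th vertex removed). For instance
  ∂[v_2,v_4,v_6,v_7] = [v_4,v_6,v_7] − [v_2,v_6,v_7] + [v_2,v_4,v_7] − [v_2,v_4,v_6].
The 7×1 boundary matrix has rank 1 and Smith normal form diag(1).

Reading off H_k = ker ∂_k / im ∂_{k+1}:

  H_3: rank ker ∂_3 − rank ∂_4 = (1 − 1) − 0 = 0, and there is no ∂_4, so H_3 ≅ 0.

H_3 = 0.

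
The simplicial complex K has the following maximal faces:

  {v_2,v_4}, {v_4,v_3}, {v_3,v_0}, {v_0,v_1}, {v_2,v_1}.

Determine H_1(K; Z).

H_1 = Z.

Take the total order v_0 < v_1 < v_2 < v_3 < v_4 on the vertex set. Then K (dimension 1) consists of the simplices:

  0-simplices (5): [v_0], [v_1], [v_2], [v_3], [v_4]
  1-simplices (5): [v_0,v_1], [v_0,v_3], [v_1,v_2], [v_2,v_4], [v_3,v_4]

giving chain groups C_0 ≅ Z^5, C_1 ≅ Z^5.

∂_1: C_1 → C_0 is given by ∂[p,q] = [q] − [p].
The 5×5 boundary matrix has rank 4 and Smith normal form diag(1,1,1,1).

From H_k ≅ ker(∂_k) / im(∂_{k+1}) we obtain:

  H_1: rank ker ∂_1 − rank ∂_2 = (5 − 4) − 0 = 1, and there is no ∂_2, so H_1 = Z.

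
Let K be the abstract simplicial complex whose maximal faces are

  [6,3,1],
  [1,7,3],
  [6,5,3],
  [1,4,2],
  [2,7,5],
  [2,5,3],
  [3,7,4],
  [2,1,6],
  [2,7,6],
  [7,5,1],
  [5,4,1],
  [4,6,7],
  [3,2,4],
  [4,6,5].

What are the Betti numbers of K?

b_0 = 1, b_1 = 2, b_2 = 1.

K has 7 vertices, 21 edges, 14 triangles.
rank ∂_0 = 0, rank ∂_1 = 6 ⇒ b_0 = 7 − 0 − 6 = 1; all invariant factors of ∂_1 are 1 so no torsion. So H_0 = Z.
rank ∂_1 = 6, rank ∂_2 = 13 ⇒ b_1 = 21 − 6 − 13 = 2; all invariant factors of ∂_2 are 1 so no torsion. So H_1 = Z^2.
rank ∂_2 = 13, rank ∂_3 = 0 ⇒ b_2 = 14 − 13 − 0 = 1. So H_2 = Z.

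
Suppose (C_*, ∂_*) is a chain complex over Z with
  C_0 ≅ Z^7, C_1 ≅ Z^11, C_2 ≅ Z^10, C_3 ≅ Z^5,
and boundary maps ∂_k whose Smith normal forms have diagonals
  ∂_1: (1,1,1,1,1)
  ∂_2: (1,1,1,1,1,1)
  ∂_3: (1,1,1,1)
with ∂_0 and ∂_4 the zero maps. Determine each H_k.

H_0 ≅ Z^2,  H_1 = 0,  H_2 = 0,  H_3 ≅ Z.

H_0: b_0 = 7 − 0 − 5 = 2; torsion from ∂_1 factors > 1: none. So H_0 ≅ Z^2.
H_1: b_1 = 11 − 5 − 6 = 0; torsion from ∂_2 factors > 1: none. So H_1 ≅ 0.
H_2: b_2 = 10 − 6 − 4 = 0; torsion from ∂_3 factors > 1: none. So H_2 ≅ 0.
H_3: b_3 = 5 − 4 − 0 = 1; torsion from ∂_4 factors > 1: none. So H_3 ≅ Z.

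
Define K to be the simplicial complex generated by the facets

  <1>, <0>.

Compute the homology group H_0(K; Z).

Fix the vertex order 0 < 1 and write every simplex with vertices in increasing order. Then dim K = 0 and the simplices of K are:

  0-simplices (2): [0], [1]

giving chain groups C_0 ≅ Z^2.

Computing H_k = (kernel of ∂_k) / (image of ∂_{k+1}):

  H_0: rank C_0 − rank ∂_1 = 2 − 0 = 2, and there is no ∂_1, so H_0 = Z^2.

H_0 = Z^2.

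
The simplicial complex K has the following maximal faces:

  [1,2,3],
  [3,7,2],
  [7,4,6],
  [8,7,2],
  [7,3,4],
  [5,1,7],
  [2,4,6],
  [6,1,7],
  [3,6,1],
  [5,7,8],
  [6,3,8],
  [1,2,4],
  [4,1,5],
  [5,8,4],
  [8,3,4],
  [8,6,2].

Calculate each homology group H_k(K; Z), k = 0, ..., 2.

Order the vertices as 1 < 2 < 3 < 4 < 5 < 6 < 7 < 8. Listing each simplex with vertices in this order, K has dimension 2 with simplices:

  0-simplices (8): [1], [2], [3], [4], [5], [6], [7], [8]
  1-simplices (24): (24 of them)
  2-simplices (16): [1,2,3], [1,2,4], [1,3,6], [1,4,5], [1,5,7], [1,6,7], [2,3,7], [2,4,6], [2,6,8], [2,7,8], [3,4,7], [3,4,8], [3,6,8], [4,5,8], [4,6,7], [5,7,8]

so the chain groups are C_0 ≅ Z^8, C_1 ≅ Z^24, C_2 ≅ Z^16.

The boundary map ∂_1: C_1 → C_0 is given by ∂[p,q] = [q] − [p]. For instance
  ∂[1,2] = [2] − [1].
As a 8×24 matrix over Z this has rank 7, with invariant factors (1,1,1,1,1,1,1).

Boundary ∂_2: C_2 → C_1 maps a triangle to the signed sum of its edges. For instance
  ∂[2,4,6] = [4,6] − [2,6] + [2,4],
  ∂[4,5,8] = [5,8] − [4,8] + [4,5].
This gives a 24×16 integer matrix of rank 15; reducing to Smith normal form yields diagonal entries (1,1,1,1,1,1,1,1,1,1,1,1,1,1,1).

From H_k ≅ ker(∂_k) / im(∂_{k+1}) we obtain:

  H_0: rank C_0 − rank ∂_1 = 8 − 7 = 1, and the invariant factors of ∂_1 are all 1, so H_0 = Z.
  H_1: rank ker ∂_1 − rank ∂_2 = (24 − 7) − 15 = 2, and the invariant factors of ∂_2 are all 1, so H_1 = Z^2.
  H_2: rank ker ∂_2 − rank ∂_3 = (16 − 15) − 0 = 1, and there is no ∂_3, so H_2 = Z.

(K is a triangulation of the torus T^2.)

H_0 ≅ Z,  H_1 ≅ Z^2,  H_2 ≅ Z.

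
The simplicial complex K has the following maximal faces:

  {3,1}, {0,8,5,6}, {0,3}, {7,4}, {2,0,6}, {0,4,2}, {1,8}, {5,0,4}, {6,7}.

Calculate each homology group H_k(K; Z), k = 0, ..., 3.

Order the vertices as 0 < 1 < 2 < 3 < 4 < 5 < 6 < 7 < 8. Listing each simplex with vertices in this order, K has dimension 3 with simplices:

  0-simplices (9): [0], [1], [2], [3], [4], [5], [6], [7], [8]
  1-simplices (16): [0,2], [0,3], [0,4], [0,5], [0,6], [0,8], [1,3], [1,8], [2,4], [2,6], [4,5], [4,7], [5,6], [5,8], [6,7], [6,8]
  2-simplices (7): [0,2,4], [0,2,6], [0,4,5], [0,5,6], [0,5,8], [0,6,8], [5,6,8]
  3-simplices (1): [0,5,6,8]

giving chain groups C_0 ≅ Z^9, C_1 ≅ Z^16, C_2 ≅ Z^7, C_3 ≅ Z^1.

Boundary ∂_1: C_1 → C_0 maps an edge to its endpoints' difference, ∂[p,q] = q − p.
The resulting 9×16 matrix has rank 8, and its Smith normal form has invariant factors (1,1,1,1,1,1,1,1).

The boundary map ∂_2: C_2 → C_1 maps a triangle to the signed sum of its edges. For instance
  ∂[0,2,6] = [2,6] − [0,6] + [0,2],
  ∂[0,5,6] = [5,6] − [0,6] + [0,5].
This gives a 16×7 integer matrix of rank 6; reducing to Smith normal form yields diagonal entries (1,1,1,1,1,1).

Boundary ∂_3: C_3 → C_2 sends each 3-simplex σ to the alternating sum Σ_i (−1)^i (σ with its i-th vertex removed). For instance
  ∂[0,5,6,8] = [5,6,8] − [0,6,8] + [0,5,8] − [0,5,6].
The resulting 7×1 matrix has rank 1, and its Smith normal form has invariant factors (1).

Computing H_k = (kernel of ∂_k) / (image of ∂_{k+1}):

  H_0: rank C_0 − rank ∂_1 = 9 − 8 = 1, and the invariant factors of ∂_1 are all 1, so H_0 = Z.
  H_1: rank ker ∂_1 − rank ∂_2 = (16 − 8) − 6 = 2, and the invariant factors of ∂_2 are all 1, so H_1 = Z^2.
  H_2: rank ker ∂_2 − rank ∂_3 = (7 − 6) − 1 = 0, and the invariant factors of ∂_3 are all 1, so H_2 = 0.
  H_3: rank ker ∂_3 − rank ∂_4 = (1 − 1) − 0 = 0, and there is no ∂_4, so H_3 = 0.

As a check, the Euler characteristic is 9 − 16 + 7 − 1 = -1, which agrees with 1 − 2 + 0 − 0 = -1.

H_0 = Z,  H_1 = Z^2,  H_2 = 0,  H_3 = 0.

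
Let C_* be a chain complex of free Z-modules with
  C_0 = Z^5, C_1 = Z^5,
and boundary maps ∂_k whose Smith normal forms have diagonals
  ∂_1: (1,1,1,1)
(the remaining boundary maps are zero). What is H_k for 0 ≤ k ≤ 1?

H_0: b_0 = 5 − 0 − 4 = 1; torsion from ∂_1 factors > 1: none. So H_0 ≅ Z.
H_1: b_1 = 5 − 4 − 0 = 1; torsion from ∂_2 factors > 1: none. So H_1 ≅ Z.

H_0 ≅ Z,  H_1 ≅ Z.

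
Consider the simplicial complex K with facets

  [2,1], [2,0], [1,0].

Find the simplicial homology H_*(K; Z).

H_0 = Z,  H_1 = Z.

Take the total order 0 < 1 < 2 on the vertex set. Then K (dimension 1) consists of the simplices:

  0-simplices (3): [0], [1], [2]
  1-simplices (3): [0,1], [0,2], [1,2]

giving chain groups C_0 ≅ Z^3, C_1 ≅ Z^3.

∂_1: C_1 → C_0 sends each edge [p,q] (with p < q) to q − p. For instance
  ∂[0,1] = [1] − [0].
As a 3×3 matrix over Z this has rank 2, with invariant factors (1,1).

From H_k ≅ ker(∂_k) / im(∂_{k+1}) we obtain:

  H_0: rank C_0 − rank ∂_1 = 3 − 2 = 1, and the invariant factors of ∂_1 are all 1, so H_0 = Z.
  H_1: rank ker ∂_1 − rank ∂_2 = (3 − 2) − 0 = 1, and there is no ∂_2, so H_1 = Z.

As a check, the Euler characteristic is 3 − 3 = 0, which agrees with 1 − 1 = 0.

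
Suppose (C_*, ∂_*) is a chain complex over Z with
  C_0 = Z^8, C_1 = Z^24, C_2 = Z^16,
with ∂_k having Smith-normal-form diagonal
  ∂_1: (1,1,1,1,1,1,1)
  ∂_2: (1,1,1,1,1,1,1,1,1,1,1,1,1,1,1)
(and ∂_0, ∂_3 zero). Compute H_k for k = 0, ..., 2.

H_0 = Z,  H_1 = Z^2,  H_2 = Z.

H_0: b_0 = 8 − 0 − 7 = 1; torsion from ∂_1 factors > 1: none. So H_0 = Z.
H_1: b_1 = 24 − 7 − 15 = 2; torsion from ∂_2 factors > 1: none. So H_1 = Z^2.
H_2: b_2 = 16 − 15 − 0 = 1; torsion from ∂_3 factors > 1: none. So H_2 = Z.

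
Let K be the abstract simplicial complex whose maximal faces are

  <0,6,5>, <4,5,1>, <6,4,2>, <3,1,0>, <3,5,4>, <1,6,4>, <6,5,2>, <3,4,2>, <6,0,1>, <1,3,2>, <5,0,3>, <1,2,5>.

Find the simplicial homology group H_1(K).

H_1 ≅ Z/2Z.

Take the total order 0 < 1 < 2 < 3 < 4 < 5 < 6 on the vertex set. Then K (dimension 2) consists of the simplices:

  0-simplices (7): [0], [1], [2], [3], [4], [5], [6]
  1-simplices (18): [0,1], [0,3], [0,5], [0,6], [1,2], [1,3], [1,4], [1,5], [1,6], [2,3], [2,4], [2,5], [2,6], [3,4], [3,5], [4,5], [4,6], [5,6]
  2-simplices (12): [0,1,3], [0,1,6], [0,3,5], [0,5,6], [1,2,3], [1,2,5], [1,4,5], [1,4,6], [2,3,4], [2,4,6], [2,5,6], [3,4,5]

Hence C_0 ≅ Z^7, C_1 ≅ Z^18, C_2 ≅ Z^12.

Boundary ∂_1: C_1 → C_0 maps an edge to its endpoints' difference, ∂[p,q] = q − p.
As a 7×18 matrix over Z this has rank 6, with invariant factors (1,1,1,1,1,1).

The boundary map ∂_2: C_2 → C_1 maps a triangle to the signed sum of its edges. For instance
  ∂[2,3,4] = [3,4] − [2,4] + [2,3],
  ∂[2,4,6] = [4,6] − [2,6] + [2,4].
As a 18×12 matrix over Z this has rank 12, with invariant factors (1,1,1,1,1,1,1,1,1,1,1,2).

From H_k ≅ ker(∂_k) / im(∂_{k+1}) we obtain:

  H_1: rank ker ∂_1 − rank ∂_2 = (18 − 6) − 12 = 0, and ∂_2 has invariant factor 2 > 1, so H_1 ≅ Z/2Z.

(K is a triangulation of the real projective plane RP^2.)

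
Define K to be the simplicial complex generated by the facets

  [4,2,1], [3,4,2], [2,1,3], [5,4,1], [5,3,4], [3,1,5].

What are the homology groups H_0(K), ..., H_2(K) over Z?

H_0 = Z,  H_1 = 0,  H_2 = Z.

K has 5 vertices, 9 edges, 6 triangles.
rank ∂_0 = 0, rank ∂_1 = 4 ⇒ b_0 = 5 − 0 − 4 = 1; all invariant factors of ∂_1 are 1 so no torsion. So H_0 = Z.
rank ∂_1 = 4, rank ∂_2 = 5 ⇒ b_1 = 9 − 4 − 5 = 0; all invariant factors of ∂_2 are 1 so no torsion. So H_1 = 0.
rank ∂_2 = 5, rank ∂_3 = 0 ⇒ b_2 = 6 − 5 − 0 = 1. So H_2 = Z.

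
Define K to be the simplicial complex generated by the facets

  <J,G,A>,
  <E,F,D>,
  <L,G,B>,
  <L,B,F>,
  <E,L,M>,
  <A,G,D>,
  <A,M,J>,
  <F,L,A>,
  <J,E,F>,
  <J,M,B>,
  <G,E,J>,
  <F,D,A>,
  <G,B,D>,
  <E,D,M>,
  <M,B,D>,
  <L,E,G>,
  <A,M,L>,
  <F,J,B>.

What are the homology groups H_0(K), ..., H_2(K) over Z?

We work with the vertex ordering A < B < D < E < F < G < J < L < M. The simplices of K, each written with vertices in increasing order, are:

  0-simplices (9): A, B, D, E, F, G, J, L, M
  1-simplices (27): AD, AF, AG, AJ, AL, AM, BD, BF, BG, BJ, BL, BM, DE, DF, DG, DM, EF, EG, EJ, EL, EM, FJ, FL, GJ, GL, JM, LM
  2-simplices (18): ADF, ADG, AFL, AGJ, AJM, ALM, BDG, BDM, BFJ, BFL, BGL, BJM, DEF, DEM, EFJ, EGJ, EGL, ELM

so the chain groups are C_0 ≅ Z^9, C_1 ≅ Z^27, C_2 ≅ Z^18.

Boundary ∂_1: C_1 → C_0 is given by ∂[p,q] = [q] − [p]. For instance
  ∂FL = L − F.
The 9×27 boundary matrix has rank 8 and Smith normal form diag(1,1,1,1,1,1,1,1).

The boundary map ∂_2: C_2 → C_1 acts by ∂[p,q,r] = [q,r] − [p,r] + [p,q]. For instance
  ∂BGL = GL − BL + BG,
  ∂BDG = DG − BG + BD.
The resulting 27×18 matrix has rank 17, and its Smith normal form has invariant factors (1,1,1,1,1,1,1,1,1,1,1,1,1,1,1,1,1).

Computing H_k = (kernel of ∂_k) / (image of ∂_{k+1}):

  H_0: rank C_0 − rank ∂_1 = 9 − 8 = 1, and the invariant factors of ∂_1 are all 1, so H_0 = Z.
  H_1: rank ker ∂_1 − rank ∂_2 = (27 − 8) − 17 = 2, and the invariant factors of ∂_2 are all 1, so H_1 = Z^2.
  H_2: rank ker ∂_2 − rank ∂_3 = (18 − 17) − 0 = 1, and there is no ∂_3, so H_2 = Z.

As a check, the Euler characteristic is 9 − 27 + 18 = 0, which agrees with 1 − 2 + 1 = 0.

H_0 ≅ Z,  H_1 ≅ Z^2,  H_2 ≅ Z.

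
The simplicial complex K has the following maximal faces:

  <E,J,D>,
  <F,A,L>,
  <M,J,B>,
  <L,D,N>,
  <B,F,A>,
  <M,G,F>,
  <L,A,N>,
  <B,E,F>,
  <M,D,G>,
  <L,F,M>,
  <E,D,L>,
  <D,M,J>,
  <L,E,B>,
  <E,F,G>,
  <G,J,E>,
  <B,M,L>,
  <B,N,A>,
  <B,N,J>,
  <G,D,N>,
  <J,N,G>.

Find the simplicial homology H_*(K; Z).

Order the vertices as A < B < D < E < F < G < J < L < M < N. Listing each simplex with vertices in this order, K has dimension 2 with simplices:

  0-simplices (10): A, B, D, E, F, G, J, L, M, N
  1-simplices (30): AB, AF, AL, AN, BE, BF, BJ, BL, BM, BN, DE, DG, DJ, DL, DM, DN, EF, EG, EJ, EL, FG, FL, FM, GJ, GM, GN, JM, JN, LM, LN
  2-simplices (20): ABF, ABN, AFL, ALN, BEF, BEL, BJM, BJN, BLM, DEJ, DEL, DGM, DGN, DJM, DLN, EFG, EGJ, FGM, FLM, GJN

Hence C_0 ≅ Z^10, C_1 ≅ Z^30, C_2 ≅ Z^20.

The boundary map ∂_1: C_1 → C_0 sends each edge [p,q] (with p < q) to q − p.
As a 10×30 matrix over Z this has rank 9, with invariant factors (1,1,1,1,1,1,1,1,1).

Boundary ∂_2: C_2 → C_1 acts by ∂[p,q,r] = [q,r] − [p,r] + [p,q]. For instance
  ∂DGN = GN − DN + DG,
  ∂ALN = LN − AN + AL.
This gives a 30×20 integer matrix of rank 20; reducing to Smith normal form yields diagonal entries (1,1,1,1,1,1,1,1,1,1,1,1,1,1,1,1,1,1,1,2).

From H_k ≅ ker(∂_k) / im(∂_{k+1}) we obtain:

  H_0: rank C_0 − rank ∂_1 = 10 − 9 = 1, and the invariant factors of ∂_1 are all 1, so H_0 = Z.
  H_1: rank ker ∂_1 − rank ∂_2 = (30 − 9) − 20 = 1, and ∂_2 has invariant factor 2 > 1, so H_1 = Z ⊕ Z/2Z.
  H_2: rank ker ∂_2 − rank ∂_3 = (20 − 20) − 0 = 0, and there is no ∂_3, so H_2 = 0.

As a check, the Euler characteristic is 10 − 30 + 20 = 0, which agrees with 1 − 1 + 0 = 0.
(K is a triangulation of the Klein bottle.)

H_0 = Z,  H_1 = Z ⊕ Z/2Z,  H_2 = 0.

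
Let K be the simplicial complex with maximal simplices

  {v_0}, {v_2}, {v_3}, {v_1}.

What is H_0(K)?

Order the vertices as v_0 < v_1 < v_2 < v_3. Listing each simplex with vertices in this order, K has dimension 0 with simplices:

  0-simplices (4): [v_0], [v_1], [v_2], [v_3]

so the chain groups are C_0 ≅ Z^4.

Now H_k = ker ∂_k / im ∂_{k+1}, so:

  H_0: rank C_0 − rank ∂_1 = 4 − 0 = 4, and there is no ∂_1, so H_0 = Z^4.

H_0 ≅ Z^4.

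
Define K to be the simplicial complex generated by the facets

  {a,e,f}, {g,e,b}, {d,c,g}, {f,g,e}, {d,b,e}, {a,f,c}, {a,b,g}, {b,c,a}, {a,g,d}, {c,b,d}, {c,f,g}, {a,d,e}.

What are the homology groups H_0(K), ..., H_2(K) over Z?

We work with the vertex ordering a < b < c < d < e < f < g. The simplices of K, each written with vertices in increasing order, are:

  0-simplices (7): a, b, c, d, e, f, g
  1-simplices (18): ab, ac, ad, ae, af, ag, bc, bd, be, bg, cd, cf, cg, de, dg, ef, eg, fg
  2-simplices (12): abc, abg, acf, ade, adg, aef, bcd, bde, beg, cdg, cfg, efg

Hence C_0 ≅ Z^7, C_1 ≅ Z^18, C_2 ≅ Z^12.

The boundary map ∂_1: C_1 → C_0 sends each edge [p,q] (with p < q) to q − p. For instance
  ∂bc = c − b.
The resulting 7×18 matrix has rank 6, and its Smith normal form has invariant factors (1,1,1,1,1,1).

Boundary ∂_2: C_2 → C_1 maps a triangle to the signed sum of its edges. For instance
  ∂abg = bg − ag + ab,
  ∂beg = eg − bg + be.
The resulting 18×12 matrix has rank 12, and its Smith normal form has invariant factors (1,1,1,1,1,1,1,1,1,1,1,2).

Reading off H_k = ker ∂_k / im ∂_{k+1}:

  H_0: rank C_0 − rank ∂_1 = 7 − 6 = 1, and the invariant factors of ∂_1 are all 1, so H_0 ≅ Z.
  H_1: rank ker ∂_1 − rank ∂_2 = (18 − 6) − 12 = 0, and ∂_2 has invariant factor 2 > 1, so H_1 ≅ Z/2Z.
  H_2: rank ker ∂_2 − rank ∂_3 = (12 − 12) − 0 = 0, and there is no ∂_3, so H_2 ≅ 0.

As a check, the Euler characteristic is 7 − 18 + 12 = 1, which agrees with 1 − 0 + 0 = 1.

H_0 = Z,  H_1 = Z/2Z,  H_2 = 0.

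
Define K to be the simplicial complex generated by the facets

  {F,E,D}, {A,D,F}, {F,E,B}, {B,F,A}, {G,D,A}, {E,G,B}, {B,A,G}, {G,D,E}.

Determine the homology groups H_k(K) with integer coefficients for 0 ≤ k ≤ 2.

Take the total order A < B < D < E < F < G on the vertex set. Then K (dimension 2) consists of the simplices:

  0-simplices (6): A, B, D, E, F, G
  1-simplices (12): AB, AD, AF, AG, BE, BF, BG, DE, DF, DG, EF, EG
  2-simplices (8): ABF, ABG, ADF, ADG, BEF, BEG, DEF, DEG

Hence C_0 ≅ Z^6, C_1 ≅ Z^12, C_2 ≅ Z^8.

The boundary map ∂_1: C_1 → C_0 sends each edge [p,q] (with p < q) to q − p.
The resulting 6×12 matrix has rank 5, and its Smith normal form has invariant factors (1,1,1,1,1).

Boundary ∂_2: C_2 → C_1 sends each 2-simplex [p,q,r] to [q,r] − [p,r] + [p,q]. For instance
  ∂DEF = EF − DF + DE,
  ∂ABG = BG − AG + AB.
The 12×8 boundary matrix has rank 7 and Smith normal form diag(1,1,1,1,1,1,1).

Now H_k = ker ∂_k / im ∂_{k+1}, so:

  H_0: rank C_0 − rank ∂_1 = 6 − 5 = 1, and the invariant factors of ∂_1 are all 1, so H_0 ≅ Z.
  H_1: rank ker ∂_1 − rank ∂_2 = (12 − 5) − 7 = 0, and the invariant factors of ∂_2 are all 1, so H_1 ≅ 0.
  H_2: rank ker ∂_2 − rank ∂_3 = (8 − 7) − 0 = 1, and there is no ∂_3, so H_2 ≅ Z.

(K is a triangulation of the 2-sphere S^2.)

H_0 ≅ Z,  H_1 = 0,  H_2 ≅ Z.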